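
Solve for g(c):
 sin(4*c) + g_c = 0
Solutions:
 g(c) = C1 + cos(4*c)/4


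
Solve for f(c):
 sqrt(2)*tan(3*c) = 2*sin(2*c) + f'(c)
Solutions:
 f(c) = C1 - sqrt(2)*log(cos(3*c))/3 + cos(2*c)


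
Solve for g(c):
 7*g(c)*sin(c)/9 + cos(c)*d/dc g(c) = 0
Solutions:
 g(c) = C1*cos(c)^(7/9)


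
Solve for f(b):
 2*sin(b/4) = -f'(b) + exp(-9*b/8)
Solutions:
 f(b) = C1 + 8*cos(b/4) - 8*exp(-9*b/8)/9


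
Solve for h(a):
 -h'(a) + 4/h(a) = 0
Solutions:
 h(a) = -sqrt(C1 + 8*a)
 h(a) = sqrt(C1 + 8*a)


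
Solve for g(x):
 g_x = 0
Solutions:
 g(x) = C1


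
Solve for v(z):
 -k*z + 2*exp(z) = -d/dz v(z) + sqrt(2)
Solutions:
 v(z) = C1 + k*z^2/2 + sqrt(2)*z - 2*exp(z)


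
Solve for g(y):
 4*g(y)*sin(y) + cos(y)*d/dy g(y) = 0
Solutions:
 g(y) = C1*cos(y)^4


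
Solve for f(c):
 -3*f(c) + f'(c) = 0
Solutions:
 f(c) = C1*exp(3*c)


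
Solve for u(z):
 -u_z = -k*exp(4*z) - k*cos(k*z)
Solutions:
 u(z) = C1 + k*exp(4*z)/4 + sin(k*z)


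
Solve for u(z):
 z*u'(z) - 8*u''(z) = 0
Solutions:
 u(z) = C1 + C2*erfi(z/4)


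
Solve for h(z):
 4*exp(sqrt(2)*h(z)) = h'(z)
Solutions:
 h(z) = sqrt(2)*(2*log(-1/(C1 + 4*z)) - log(2))/4


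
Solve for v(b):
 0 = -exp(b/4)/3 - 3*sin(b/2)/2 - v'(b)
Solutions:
 v(b) = C1 - 4*exp(b/4)/3 + 3*cos(b/2)


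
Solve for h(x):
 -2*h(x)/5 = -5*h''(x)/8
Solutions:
 h(x) = C1*exp(-4*x/5) + C2*exp(4*x/5)


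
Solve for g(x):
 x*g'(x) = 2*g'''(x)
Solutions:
 g(x) = C1 + Integral(C2*airyai(2^(2/3)*x/2) + C3*airybi(2^(2/3)*x/2), x)


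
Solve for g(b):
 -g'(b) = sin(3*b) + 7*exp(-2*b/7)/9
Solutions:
 g(b) = C1 + cos(3*b)/3 + 49*exp(-2*b/7)/18


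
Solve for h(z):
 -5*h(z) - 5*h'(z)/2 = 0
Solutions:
 h(z) = C1*exp(-2*z)


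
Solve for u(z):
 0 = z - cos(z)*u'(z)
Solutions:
 u(z) = C1 + Integral(z/cos(z), z)


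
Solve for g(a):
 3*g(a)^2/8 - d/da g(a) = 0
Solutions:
 g(a) = -8/(C1 + 3*a)


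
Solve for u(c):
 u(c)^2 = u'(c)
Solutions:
 u(c) = -1/(C1 + c)


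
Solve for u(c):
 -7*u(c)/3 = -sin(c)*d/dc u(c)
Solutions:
 u(c) = C1*(cos(c) - 1)^(7/6)/(cos(c) + 1)^(7/6)


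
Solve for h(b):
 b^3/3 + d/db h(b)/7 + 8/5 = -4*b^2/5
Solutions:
 h(b) = C1 - 7*b^4/12 - 28*b^3/15 - 56*b/5


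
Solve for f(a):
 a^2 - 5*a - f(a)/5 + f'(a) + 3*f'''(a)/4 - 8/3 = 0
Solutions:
 f(a) = C1*exp(10^(1/3)*a*(-5^(1/3)*(9 + sqrt(481))^(1/3) + 10*2^(1/3)/(9 + sqrt(481))^(1/3))/30)*sin(10^(1/3)*sqrt(3)*a*(10*2^(1/3)/(9 + sqrt(481))^(1/3) + 5^(1/3)*(9 + sqrt(481))^(1/3))/30) + C2*exp(10^(1/3)*a*(-5^(1/3)*(9 + sqrt(481))^(1/3) + 10*2^(1/3)/(9 + sqrt(481))^(1/3))/30)*cos(10^(1/3)*sqrt(3)*a*(10*2^(1/3)/(9 + sqrt(481))^(1/3) + 5^(1/3)*(9 + sqrt(481))^(1/3))/30) + C3*exp(-10^(1/3)*a*(-5^(1/3)*(9 + sqrt(481))^(1/3) + 10*2^(1/3)/(9 + sqrt(481))^(1/3))/15) + 5*a^2 + 25*a + 335/3


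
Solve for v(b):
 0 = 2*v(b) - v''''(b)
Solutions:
 v(b) = C1*exp(-2^(1/4)*b) + C2*exp(2^(1/4)*b) + C3*sin(2^(1/4)*b) + C4*cos(2^(1/4)*b)


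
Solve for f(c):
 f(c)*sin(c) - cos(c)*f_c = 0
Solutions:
 f(c) = C1/cos(c)


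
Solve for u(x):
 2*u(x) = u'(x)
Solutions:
 u(x) = C1*exp(2*x)


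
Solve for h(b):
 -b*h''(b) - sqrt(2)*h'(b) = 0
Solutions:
 h(b) = C1 + C2*b^(1 - sqrt(2))


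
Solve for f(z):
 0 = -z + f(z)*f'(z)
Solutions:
 f(z) = -sqrt(C1 + z^2)
 f(z) = sqrt(C1 + z^2)


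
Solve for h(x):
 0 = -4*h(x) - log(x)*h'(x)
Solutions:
 h(x) = C1*exp(-4*li(x))


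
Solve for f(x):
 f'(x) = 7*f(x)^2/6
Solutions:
 f(x) = -6/(C1 + 7*x)


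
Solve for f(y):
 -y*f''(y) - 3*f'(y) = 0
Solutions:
 f(y) = C1 + C2/y^2


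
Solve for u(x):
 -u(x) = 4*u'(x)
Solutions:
 u(x) = C1*exp(-x/4)


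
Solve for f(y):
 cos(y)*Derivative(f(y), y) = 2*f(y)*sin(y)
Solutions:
 f(y) = C1/cos(y)^2


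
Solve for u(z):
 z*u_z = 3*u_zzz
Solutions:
 u(z) = C1 + Integral(C2*airyai(3^(2/3)*z/3) + C3*airybi(3^(2/3)*z/3), z)


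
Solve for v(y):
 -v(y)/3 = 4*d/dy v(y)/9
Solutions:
 v(y) = C1*exp(-3*y/4)


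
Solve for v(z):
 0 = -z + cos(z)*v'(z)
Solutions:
 v(z) = C1 + Integral(z/cos(z), z)


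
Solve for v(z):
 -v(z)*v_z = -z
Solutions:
 v(z) = -sqrt(C1 + z^2)
 v(z) = sqrt(C1 + z^2)


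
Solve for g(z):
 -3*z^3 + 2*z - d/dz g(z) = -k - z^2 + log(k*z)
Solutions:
 g(z) = C1 - 3*z^4/4 + z^3/3 + z^2 + z*(k + 1) - z*log(k*z)


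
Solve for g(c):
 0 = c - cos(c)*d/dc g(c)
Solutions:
 g(c) = C1 + Integral(c/cos(c), c)


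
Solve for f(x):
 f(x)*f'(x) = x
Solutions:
 f(x) = -sqrt(C1 + x^2)
 f(x) = sqrt(C1 + x^2)


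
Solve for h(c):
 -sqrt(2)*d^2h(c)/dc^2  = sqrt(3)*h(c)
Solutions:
 h(c) = C1*sin(2^(3/4)*3^(1/4)*c/2) + C2*cos(2^(3/4)*3^(1/4)*c/2)


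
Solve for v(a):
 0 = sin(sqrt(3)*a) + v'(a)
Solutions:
 v(a) = C1 + sqrt(3)*cos(sqrt(3)*a)/3


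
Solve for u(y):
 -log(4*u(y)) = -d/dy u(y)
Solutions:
 -Integral(1/(log(_y) + 2*log(2)), (_y, u(y))) = C1 - y


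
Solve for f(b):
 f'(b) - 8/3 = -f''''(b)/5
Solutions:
 f(b) = C1 + C4*exp(-5^(1/3)*b) + 8*b/3 + (C2*sin(sqrt(3)*5^(1/3)*b/2) + C3*cos(sqrt(3)*5^(1/3)*b/2))*exp(5^(1/3)*b/2)


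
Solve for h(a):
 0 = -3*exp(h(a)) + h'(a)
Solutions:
 h(a) = log(-1/(C1 + 3*a))


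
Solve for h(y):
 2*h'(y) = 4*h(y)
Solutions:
 h(y) = C1*exp(2*y)


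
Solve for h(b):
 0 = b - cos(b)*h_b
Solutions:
 h(b) = C1 + Integral(b/cos(b), b)


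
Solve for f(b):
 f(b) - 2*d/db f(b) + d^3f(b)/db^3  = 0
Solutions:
 f(b) = C1*exp(b) + C2*exp(b*(-1 + sqrt(5))/2) + C3*exp(-b*(1 + sqrt(5))/2)


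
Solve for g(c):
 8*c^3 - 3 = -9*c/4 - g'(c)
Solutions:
 g(c) = C1 - 2*c^4 - 9*c^2/8 + 3*c


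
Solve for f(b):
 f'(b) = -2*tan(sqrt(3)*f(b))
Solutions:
 f(b) = sqrt(3)*(pi - asin(C1*exp(-2*sqrt(3)*b)))/3
 f(b) = sqrt(3)*asin(C1*exp(-2*sqrt(3)*b))/3


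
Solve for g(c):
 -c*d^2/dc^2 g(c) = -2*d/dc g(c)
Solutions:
 g(c) = C1 + C2*c^3


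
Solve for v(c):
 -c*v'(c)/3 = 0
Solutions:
 v(c) = C1


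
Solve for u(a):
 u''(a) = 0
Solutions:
 u(a) = C1 + C2*a


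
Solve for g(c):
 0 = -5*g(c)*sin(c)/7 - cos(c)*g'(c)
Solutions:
 g(c) = C1*cos(c)^(5/7)


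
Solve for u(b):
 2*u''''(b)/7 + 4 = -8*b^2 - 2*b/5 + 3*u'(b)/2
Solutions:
 u(b) = C1 + C4*exp(42^(1/3)*b/2) + 16*b^3/9 + 2*b^2/15 + 8*b/3 + (C2*sin(14^(1/3)*3^(5/6)*b/4) + C3*cos(14^(1/3)*3^(5/6)*b/4))*exp(-42^(1/3)*b/4)


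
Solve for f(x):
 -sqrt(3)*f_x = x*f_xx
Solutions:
 f(x) = C1 + C2*x^(1 - sqrt(3))


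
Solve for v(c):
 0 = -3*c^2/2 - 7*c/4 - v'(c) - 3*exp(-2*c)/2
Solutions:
 v(c) = C1 - c^3/2 - 7*c^2/8 + 3*exp(-2*c)/4


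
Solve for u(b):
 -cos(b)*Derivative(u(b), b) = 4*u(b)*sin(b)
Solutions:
 u(b) = C1*cos(b)^4


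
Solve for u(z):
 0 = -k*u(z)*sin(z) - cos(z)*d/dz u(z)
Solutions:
 u(z) = C1*exp(k*log(cos(z)))


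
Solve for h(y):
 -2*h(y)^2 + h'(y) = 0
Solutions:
 h(y) = -1/(C1 + 2*y)


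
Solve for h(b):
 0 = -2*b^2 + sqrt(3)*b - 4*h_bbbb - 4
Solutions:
 h(b) = C1 + C2*b + C3*b^2 + C4*b^3 - b^6/720 + sqrt(3)*b^5/480 - b^4/24


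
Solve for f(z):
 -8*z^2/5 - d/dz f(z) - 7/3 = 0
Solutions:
 f(z) = C1 - 8*z^3/15 - 7*z/3


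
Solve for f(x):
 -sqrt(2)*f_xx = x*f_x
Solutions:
 f(x) = C1 + C2*erf(2^(1/4)*x/2)


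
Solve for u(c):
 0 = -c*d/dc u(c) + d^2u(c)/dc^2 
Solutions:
 u(c) = C1 + C2*erfi(sqrt(2)*c/2)


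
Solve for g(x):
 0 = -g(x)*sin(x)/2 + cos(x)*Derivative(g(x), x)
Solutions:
 g(x) = C1/sqrt(cos(x))


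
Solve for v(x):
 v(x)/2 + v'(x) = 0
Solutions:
 v(x) = C1*exp(-x/2)


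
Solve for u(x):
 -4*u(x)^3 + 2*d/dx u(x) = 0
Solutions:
 u(x) = -sqrt(2)*sqrt(-1/(C1 + 2*x))/2
 u(x) = sqrt(2)*sqrt(-1/(C1 + 2*x))/2


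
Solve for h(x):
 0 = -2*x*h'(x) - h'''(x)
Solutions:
 h(x) = C1 + Integral(C2*airyai(-2^(1/3)*x) + C3*airybi(-2^(1/3)*x), x)


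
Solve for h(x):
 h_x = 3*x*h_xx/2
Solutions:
 h(x) = C1 + C2*x^(5/3)


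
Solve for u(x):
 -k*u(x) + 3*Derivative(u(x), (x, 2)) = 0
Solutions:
 u(x) = C1*exp(-sqrt(3)*sqrt(k)*x/3) + C2*exp(sqrt(3)*sqrt(k)*x/3)


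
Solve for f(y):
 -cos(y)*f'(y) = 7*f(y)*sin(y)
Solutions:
 f(y) = C1*cos(y)^7


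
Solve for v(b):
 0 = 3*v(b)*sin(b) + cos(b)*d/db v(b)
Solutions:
 v(b) = C1*cos(b)^3


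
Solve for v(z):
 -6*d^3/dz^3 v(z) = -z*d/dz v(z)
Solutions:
 v(z) = C1 + Integral(C2*airyai(6^(2/3)*z/6) + C3*airybi(6^(2/3)*z/6), z)


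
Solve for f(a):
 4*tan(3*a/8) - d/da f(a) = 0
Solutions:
 f(a) = C1 - 32*log(cos(3*a/8))/3


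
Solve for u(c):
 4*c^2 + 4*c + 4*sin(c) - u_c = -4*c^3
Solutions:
 u(c) = C1 + c^4 + 4*c^3/3 + 2*c^2 - 4*cos(c)


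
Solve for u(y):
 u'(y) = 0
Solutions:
 u(y) = C1


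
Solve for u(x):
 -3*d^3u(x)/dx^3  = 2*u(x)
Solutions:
 u(x) = C3*exp(-2^(1/3)*3^(2/3)*x/3) + (C1*sin(2^(1/3)*3^(1/6)*x/2) + C2*cos(2^(1/3)*3^(1/6)*x/2))*exp(2^(1/3)*3^(2/3)*x/6)


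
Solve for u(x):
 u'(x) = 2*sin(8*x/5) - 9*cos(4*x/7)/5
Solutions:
 u(x) = C1 - 63*sin(4*x/7)/20 - 5*cos(8*x/5)/4


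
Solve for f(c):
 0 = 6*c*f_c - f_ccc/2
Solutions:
 f(c) = C1 + Integral(C2*airyai(12^(1/3)*c) + C3*airybi(12^(1/3)*c), c)


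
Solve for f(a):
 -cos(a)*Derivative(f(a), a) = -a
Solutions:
 f(a) = C1 + Integral(a/cos(a), a)


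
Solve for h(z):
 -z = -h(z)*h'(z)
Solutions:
 h(z) = -sqrt(C1 + z^2)
 h(z) = sqrt(C1 + z^2)


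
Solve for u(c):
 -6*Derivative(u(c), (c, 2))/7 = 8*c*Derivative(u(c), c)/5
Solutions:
 u(c) = C1 + C2*erf(sqrt(210)*c/15)


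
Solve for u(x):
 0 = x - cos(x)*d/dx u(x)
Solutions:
 u(x) = C1 + Integral(x/cos(x), x)


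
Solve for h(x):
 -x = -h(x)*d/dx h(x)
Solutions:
 h(x) = -sqrt(C1 + x^2)
 h(x) = sqrt(C1 + x^2)


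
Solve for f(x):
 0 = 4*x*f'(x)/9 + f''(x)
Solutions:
 f(x) = C1 + C2*erf(sqrt(2)*x/3)


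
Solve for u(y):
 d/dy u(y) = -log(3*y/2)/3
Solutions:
 u(y) = C1 - y*log(y)/3 - y*log(3)/3 + y*log(2)/3 + y/3


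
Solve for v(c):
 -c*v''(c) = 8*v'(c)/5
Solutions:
 v(c) = C1 + C2/c^(3/5)


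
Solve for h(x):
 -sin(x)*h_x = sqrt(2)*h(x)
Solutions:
 h(x) = C1*(cos(x) + 1)^(sqrt(2)/2)/(cos(x) - 1)^(sqrt(2)/2)


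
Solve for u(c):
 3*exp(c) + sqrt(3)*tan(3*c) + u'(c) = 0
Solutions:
 u(c) = C1 - 3*exp(c) + sqrt(3)*log(cos(3*c))/3


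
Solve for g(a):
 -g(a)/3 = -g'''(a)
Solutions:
 g(a) = C3*exp(3^(2/3)*a/3) + (C1*sin(3^(1/6)*a/2) + C2*cos(3^(1/6)*a/2))*exp(-3^(2/3)*a/6)


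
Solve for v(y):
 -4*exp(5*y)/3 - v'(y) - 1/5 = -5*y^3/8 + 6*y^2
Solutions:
 v(y) = C1 + 5*y^4/32 - 2*y^3 - y/5 - 4*exp(5*y)/15


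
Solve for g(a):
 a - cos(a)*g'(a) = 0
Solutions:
 g(a) = C1 + Integral(a/cos(a), a)


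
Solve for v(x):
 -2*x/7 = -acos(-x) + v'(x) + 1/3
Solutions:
 v(x) = C1 - x^2/7 + x*acos(-x) - x/3 + sqrt(1 - x^2)


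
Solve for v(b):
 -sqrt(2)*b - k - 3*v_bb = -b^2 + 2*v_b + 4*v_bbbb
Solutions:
 v(b) = C1 + C4*exp(-b/2) + b^3/6 - 3*b^2/4 - sqrt(2)*b^2/4 - b*k/2 + 3*sqrt(2)*b/4 + 9*b/4 + (C2*sin(sqrt(15)*b/4) + C3*cos(sqrt(15)*b/4))*exp(b/4)


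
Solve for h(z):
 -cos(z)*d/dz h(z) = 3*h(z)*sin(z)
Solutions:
 h(z) = C1*cos(z)^3


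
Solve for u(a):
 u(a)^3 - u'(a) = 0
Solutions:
 u(a) = -sqrt(2)*sqrt(-1/(C1 + a))/2
 u(a) = sqrt(2)*sqrt(-1/(C1 + a))/2


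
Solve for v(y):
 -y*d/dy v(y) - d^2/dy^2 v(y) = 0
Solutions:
 v(y) = C1 + C2*erf(sqrt(2)*y/2)


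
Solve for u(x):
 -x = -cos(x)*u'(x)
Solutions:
 u(x) = C1 + Integral(x/cos(x), x)


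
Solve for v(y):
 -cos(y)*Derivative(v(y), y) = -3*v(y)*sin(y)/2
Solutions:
 v(y) = C1/cos(y)^(3/2)


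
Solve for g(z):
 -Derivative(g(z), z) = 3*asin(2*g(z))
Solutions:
 Integral(1/asin(2*_y), (_y, g(z))) = C1 - 3*z


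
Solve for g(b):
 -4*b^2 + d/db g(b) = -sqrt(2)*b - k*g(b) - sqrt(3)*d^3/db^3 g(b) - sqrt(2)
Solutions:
 g(b) = C1*exp(b*(-2^(2/3)*3^(1/6)*(9*k + sqrt(81*k^2 + 4*sqrt(3)))^(1/3) + 2*6^(1/3)/(9*k + sqrt(81*k^2 + 4*sqrt(3)))^(1/3))/6) + C2*exp(b*(2^(2/3)*3^(1/6)*(9*k + sqrt(81*k^2 + 4*sqrt(3)))^(1/3) - 6^(2/3)*I*(9*k + sqrt(81*k^2 + 4*sqrt(3)))^(1/3) + 16*sqrt(3)/((9*k + sqrt(81*k^2 + 4*sqrt(3)))^(1/3)*(-2^(2/3)*3^(1/6) + 6^(2/3)*I)))/12) + C3*exp(b*(2^(2/3)*3^(1/6)*(9*k + sqrt(81*k^2 + 4*sqrt(3)))^(1/3) + 6^(2/3)*I*(9*k + sqrt(81*k^2 + 4*sqrt(3)))^(1/3) - 16*sqrt(3)/((9*k + sqrt(81*k^2 + 4*sqrt(3)))^(1/3)*(2^(2/3)*3^(1/6) + 6^(2/3)*I)))/12) + 4*b^2/k - sqrt(2)*b/k - 8*b/k^2 - sqrt(2)/k + sqrt(2)/k^2 + 8/k^3


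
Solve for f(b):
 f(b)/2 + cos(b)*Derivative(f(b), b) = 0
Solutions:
 f(b) = C1*(sin(b) - 1)^(1/4)/(sin(b) + 1)^(1/4)


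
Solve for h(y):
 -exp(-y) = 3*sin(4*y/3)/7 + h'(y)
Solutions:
 h(y) = C1 + 9*cos(4*y/3)/28 + exp(-y)


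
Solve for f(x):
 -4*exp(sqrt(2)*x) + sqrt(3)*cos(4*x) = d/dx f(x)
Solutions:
 f(x) = C1 - 2*sqrt(2)*exp(sqrt(2)*x) + sqrt(3)*sin(4*x)/4


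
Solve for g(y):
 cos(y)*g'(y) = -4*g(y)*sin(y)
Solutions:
 g(y) = C1*cos(y)^4


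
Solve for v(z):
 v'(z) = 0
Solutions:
 v(z) = C1


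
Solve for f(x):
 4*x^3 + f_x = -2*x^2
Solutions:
 f(x) = C1 - x^4 - 2*x^3/3


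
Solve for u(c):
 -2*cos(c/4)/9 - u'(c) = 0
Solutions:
 u(c) = C1 - 8*sin(c/4)/9


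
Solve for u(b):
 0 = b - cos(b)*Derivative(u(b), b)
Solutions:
 u(b) = C1 + Integral(b/cos(b), b)


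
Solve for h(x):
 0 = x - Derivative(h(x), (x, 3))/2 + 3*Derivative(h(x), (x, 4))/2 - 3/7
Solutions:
 h(x) = C1 + C2*x + C3*x^2 + C4*exp(x/3) + x^4/12 + 6*x^3/7


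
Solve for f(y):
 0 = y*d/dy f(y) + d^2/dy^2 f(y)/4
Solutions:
 f(y) = C1 + C2*erf(sqrt(2)*y)


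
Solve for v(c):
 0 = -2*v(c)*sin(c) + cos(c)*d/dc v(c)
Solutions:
 v(c) = C1/cos(c)^2


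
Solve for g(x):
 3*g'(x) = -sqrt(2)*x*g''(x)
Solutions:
 g(x) = C1 + C2*x^(1 - 3*sqrt(2)/2)


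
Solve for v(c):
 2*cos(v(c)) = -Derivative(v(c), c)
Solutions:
 v(c) = pi - asin((C1 + exp(4*c))/(C1 - exp(4*c)))
 v(c) = asin((C1 + exp(4*c))/(C1 - exp(4*c)))


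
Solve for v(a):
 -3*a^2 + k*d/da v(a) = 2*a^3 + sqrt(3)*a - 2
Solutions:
 v(a) = C1 + a^4/(2*k) + a^3/k + sqrt(3)*a^2/(2*k) - 2*a/k


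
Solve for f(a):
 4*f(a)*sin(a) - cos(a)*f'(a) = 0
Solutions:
 f(a) = C1/cos(a)^4


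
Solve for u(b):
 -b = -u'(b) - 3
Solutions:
 u(b) = C1 + b^2/2 - 3*b


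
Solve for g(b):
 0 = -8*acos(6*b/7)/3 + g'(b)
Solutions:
 g(b) = C1 + 8*b*acos(6*b/7)/3 - 4*sqrt(49 - 36*b^2)/9


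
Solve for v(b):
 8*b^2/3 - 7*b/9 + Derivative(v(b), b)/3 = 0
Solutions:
 v(b) = C1 - 8*b^3/3 + 7*b^2/6


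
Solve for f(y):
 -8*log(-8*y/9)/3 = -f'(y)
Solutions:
 f(y) = C1 + 8*y*log(-y)/3 + y*(-16*log(3)/3 - 8/3 + 8*log(2))


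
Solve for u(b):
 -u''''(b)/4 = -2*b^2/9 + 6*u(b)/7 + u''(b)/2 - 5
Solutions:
 u(b) = 7*b^2/27 + (C1*sin(14^(3/4)*3^(1/4)*b*cos(atan(sqrt(119)/7)/2)/7) + C2*cos(14^(3/4)*3^(1/4)*b*cos(atan(sqrt(119)/7)/2)/7))*exp(-14^(3/4)*3^(1/4)*b*sin(atan(sqrt(119)/7)/2)/7) + (C3*sin(14^(3/4)*3^(1/4)*b*cos(atan(sqrt(119)/7)/2)/7) + C4*cos(14^(3/4)*3^(1/4)*b*cos(atan(sqrt(119)/7)/2)/7))*exp(14^(3/4)*3^(1/4)*b*sin(atan(sqrt(119)/7)/2)/7) + 448/81


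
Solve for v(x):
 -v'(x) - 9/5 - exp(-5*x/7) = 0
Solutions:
 v(x) = C1 - 9*x/5 + 7*exp(-5*x/7)/5


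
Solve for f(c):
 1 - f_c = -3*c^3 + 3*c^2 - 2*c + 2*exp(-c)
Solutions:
 f(c) = C1 + 3*c^4/4 - c^3 + c^2 + c + 2*exp(-c)


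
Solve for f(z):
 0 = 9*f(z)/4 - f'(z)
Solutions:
 f(z) = C1*exp(9*z/4)


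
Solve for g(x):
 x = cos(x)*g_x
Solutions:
 g(x) = C1 + Integral(x/cos(x), x)


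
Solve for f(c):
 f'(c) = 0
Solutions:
 f(c) = C1


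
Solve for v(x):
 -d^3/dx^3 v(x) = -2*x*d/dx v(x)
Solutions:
 v(x) = C1 + Integral(C2*airyai(2^(1/3)*x) + C3*airybi(2^(1/3)*x), x)


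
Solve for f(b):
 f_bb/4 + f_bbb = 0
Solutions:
 f(b) = C1 + C2*b + C3*exp(-b/4)


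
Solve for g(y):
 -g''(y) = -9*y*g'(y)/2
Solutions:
 g(y) = C1 + C2*erfi(3*y/2)


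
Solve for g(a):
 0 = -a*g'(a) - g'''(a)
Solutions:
 g(a) = C1 + Integral(C2*airyai(-a) + C3*airybi(-a), a)


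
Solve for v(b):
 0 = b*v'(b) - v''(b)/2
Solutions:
 v(b) = C1 + C2*erfi(b)


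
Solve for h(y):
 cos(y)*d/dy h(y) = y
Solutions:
 h(y) = C1 + Integral(y/cos(y), y)


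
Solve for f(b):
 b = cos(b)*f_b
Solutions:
 f(b) = C1 + Integral(b/cos(b), b)


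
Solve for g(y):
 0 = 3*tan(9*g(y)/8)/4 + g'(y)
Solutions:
 g(y) = -8*asin(C1*exp(-27*y/32))/9 + 8*pi/9
 g(y) = 8*asin(C1*exp(-27*y/32))/9


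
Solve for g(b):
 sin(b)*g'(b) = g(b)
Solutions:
 g(b) = C1*sqrt(cos(b) - 1)/sqrt(cos(b) + 1)


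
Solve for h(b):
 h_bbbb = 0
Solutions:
 h(b) = C1 + C2*b + C3*b^2 + C4*b^3


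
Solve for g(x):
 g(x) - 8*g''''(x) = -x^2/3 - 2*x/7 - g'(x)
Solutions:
 g(x) = C1*exp(x*(-2^(2/3)*(47 + 3*sqrt(249))^(1/3) + 4*2^(1/3)/(47 + 3*sqrt(249))^(1/3) + 4)/24)*sin(2^(1/3)*sqrt(3)*x*(4/(47 + 3*sqrt(249))^(1/3) + 2^(1/3)*(47 + 3*sqrt(249))^(1/3))/24) + C2*exp(x*(-2^(2/3)*(47 + 3*sqrt(249))^(1/3) + 4*2^(1/3)/(47 + 3*sqrt(249))^(1/3) + 4)/24)*cos(2^(1/3)*sqrt(3)*x*(4/(47 + 3*sqrt(249))^(1/3) + 2^(1/3)*(47 + 3*sqrt(249))^(1/3))/24) + C3*exp(-x/2) + C4*exp(x*(-4*2^(1/3)/(47 + 3*sqrt(249))^(1/3) + 2 + 2^(2/3)*(47 + 3*sqrt(249))^(1/3))/12) - x^2/3 + 8*x/21 - 8/21


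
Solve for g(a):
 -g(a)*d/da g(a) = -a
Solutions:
 g(a) = -sqrt(C1 + a^2)
 g(a) = sqrt(C1 + a^2)


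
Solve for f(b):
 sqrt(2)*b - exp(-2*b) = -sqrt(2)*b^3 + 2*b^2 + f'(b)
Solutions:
 f(b) = C1 + sqrt(2)*b^4/4 - 2*b^3/3 + sqrt(2)*b^2/2 + exp(-2*b)/2


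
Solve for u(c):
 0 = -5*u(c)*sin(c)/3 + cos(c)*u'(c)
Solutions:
 u(c) = C1/cos(c)^(5/3)


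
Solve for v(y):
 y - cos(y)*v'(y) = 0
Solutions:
 v(y) = C1 + Integral(y/cos(y), y)


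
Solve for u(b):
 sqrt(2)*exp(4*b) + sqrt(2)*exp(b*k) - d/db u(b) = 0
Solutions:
 u(b) = C1 + sqrt(2)*exp(4*b)/4 + sqrt(2)*exp(b*k)/k


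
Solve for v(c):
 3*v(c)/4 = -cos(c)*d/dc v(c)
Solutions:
 v(c) = C1*(sin(c) - 1)^(3/8)/(sin(c) + 1)^(3/8)


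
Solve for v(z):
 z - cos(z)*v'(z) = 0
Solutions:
 v(z) = C1 + Integral(z/cos(z), z)


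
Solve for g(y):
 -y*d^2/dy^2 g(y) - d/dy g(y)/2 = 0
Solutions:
 g(y) = C1 + C2*sqrt(y)


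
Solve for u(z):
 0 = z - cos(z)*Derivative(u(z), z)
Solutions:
 u(z) = C1 + Integral(z/cos(z), z)


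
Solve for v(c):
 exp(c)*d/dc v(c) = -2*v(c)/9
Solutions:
 v(c) = C1*exp(2*exp(-c)/9)


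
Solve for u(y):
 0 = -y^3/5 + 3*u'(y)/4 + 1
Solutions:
 u(y) = C1 + y^4/15 - 4*y/3


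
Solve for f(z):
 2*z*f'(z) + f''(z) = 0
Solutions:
 f(z) = C1 + C2*erf(z)


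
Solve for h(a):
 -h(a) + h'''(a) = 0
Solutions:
 h(a) = C3*exp(a) + (C1*sin(sqrt(3)*a/2) + C2*cos(sqrt(3)*a/2))*exp(-a/2)


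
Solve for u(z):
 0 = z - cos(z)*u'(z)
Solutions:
 u(z) = C1 + Integral(z/cos(z), z)


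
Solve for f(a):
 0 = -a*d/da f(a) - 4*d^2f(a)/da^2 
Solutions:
 f(a) = C1 + C2*erf(sqrt(2)*a/4)


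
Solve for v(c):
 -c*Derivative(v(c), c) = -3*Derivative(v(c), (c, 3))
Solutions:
 v(c) = C1 + Integral(C2*airyai(3^(2/3)*c/3) + C3*airybi(3^(2/3)*c/3), c)


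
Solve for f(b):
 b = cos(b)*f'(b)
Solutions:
 f(b) = C1 + Integral(b/cos(b), b)


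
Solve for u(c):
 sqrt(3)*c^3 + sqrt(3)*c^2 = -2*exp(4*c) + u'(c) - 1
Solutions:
 u(c) = C1 + sqrt(3)*c^4/4 + sqrt(3)*c^3/3 + c + exp(4*c)/2


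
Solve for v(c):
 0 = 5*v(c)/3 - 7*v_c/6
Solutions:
 v(c) = C1*exp(10*c/7)


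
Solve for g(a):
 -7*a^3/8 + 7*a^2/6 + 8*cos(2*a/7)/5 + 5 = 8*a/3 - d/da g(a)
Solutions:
 g(a) = C1 + 7*a^4/32 - 7*a^3/18 + 4*a^2/3 - 5*a - 28*sin(2*a/7)/5


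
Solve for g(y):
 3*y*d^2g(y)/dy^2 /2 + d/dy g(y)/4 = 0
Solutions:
 g(y) = C1 + C2*y^(5/6)


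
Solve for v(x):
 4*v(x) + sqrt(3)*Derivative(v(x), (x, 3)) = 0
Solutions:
 v(x) = C3*exp(-2^(2/3)*3^(5/6)*x/3) + (C1*sin(2^(2/3)*3^(1/3)*x/2) + C2*cos(2^(2/3)*3^(1/3)*x/2))*exp(2^(2/3)*3^(5/6)*x/6)


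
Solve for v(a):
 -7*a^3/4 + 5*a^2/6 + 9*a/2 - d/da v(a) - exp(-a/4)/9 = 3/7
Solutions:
 v(a) = C1 - 7*a^4/16 + 5*a^3/18 + 9*a^2/4 - 3*a/7 + 4*exp(-a/4)/9


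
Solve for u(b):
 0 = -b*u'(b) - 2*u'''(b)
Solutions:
 u(b) = C1 + Integral(C2*airyai(-2^(2/3)*b/2) + C3*airybi(-2^(2/3)*b/2), b)


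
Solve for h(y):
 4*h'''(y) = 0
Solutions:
 h(y) = C1 + C2*y + C3*y^2


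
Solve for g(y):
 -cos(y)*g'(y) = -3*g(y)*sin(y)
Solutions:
 g(y) = C1/cos(y)^3


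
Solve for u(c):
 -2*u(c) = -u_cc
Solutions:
 u(c) = C1*exp(-sqrt(2)*c) + C2*exp(sqrt(2)*c)


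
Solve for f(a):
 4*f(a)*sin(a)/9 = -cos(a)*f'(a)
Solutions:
 f(a) = C1*cos(a)^(4/9)


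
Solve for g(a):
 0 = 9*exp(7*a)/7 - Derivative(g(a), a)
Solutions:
 g(a) = C1 + 9*exp(7*a)/49


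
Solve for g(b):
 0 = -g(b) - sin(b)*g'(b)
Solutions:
 g(b) = C1*sqrt(cos(b) + 1)/sqrt(cos(b) - 1)


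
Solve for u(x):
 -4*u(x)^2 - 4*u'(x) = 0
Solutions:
 u(x) = 1/(C1 + x)


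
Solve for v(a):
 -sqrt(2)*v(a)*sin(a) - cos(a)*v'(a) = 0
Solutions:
 v(a) = C1*cos(a)^(sqrt(2))


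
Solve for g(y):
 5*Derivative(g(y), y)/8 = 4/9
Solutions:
 g(y) = C1 + 32*y/45


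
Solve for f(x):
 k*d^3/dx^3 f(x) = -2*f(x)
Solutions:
 f(x) = C1*exp(2^(1/3)*x*(-1/k)^(1/3)) + C2*exp(2^(1/3)*x*(-1/k)^(1/3)*(-1 + sqrt(3)*I)/2) + C3*exp(-2^(1/3)*x*(-1/k)^(1/3)*(1 + sqrt(3)*I)/2)


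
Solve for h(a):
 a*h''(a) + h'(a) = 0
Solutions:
 h(a) = C1 + C2*log(a)


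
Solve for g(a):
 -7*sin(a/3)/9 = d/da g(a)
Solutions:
 g(a) = C1 + 7*cos(a/3)/3


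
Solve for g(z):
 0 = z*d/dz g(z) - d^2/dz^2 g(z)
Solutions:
 g(z) = C1 + C2*erfi(sqrt(2)*z/2)


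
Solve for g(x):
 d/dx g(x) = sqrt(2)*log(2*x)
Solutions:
 g(x) = C1 + sqrt(2)*x*log(x) - sqrt(2)*x + sqrt(2)*x*log(2)


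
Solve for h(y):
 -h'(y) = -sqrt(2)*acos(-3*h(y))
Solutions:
 Integral(1/acos(-3*_y), (_y, h(y))) = C1 + sqrt(2)*y


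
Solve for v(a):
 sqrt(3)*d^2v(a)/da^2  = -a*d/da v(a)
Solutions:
 v(a) = C1 + C2*erf(sqrt(2)*3^(3/4)*a/6)


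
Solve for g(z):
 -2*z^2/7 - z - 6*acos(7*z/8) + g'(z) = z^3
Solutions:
 g(z) = C1 + z^4/4 + 2*z^3/21 + z^2/2 + 6*z*acos(7*z/8) - 6*sqrt(64 - 49*z^2)/7


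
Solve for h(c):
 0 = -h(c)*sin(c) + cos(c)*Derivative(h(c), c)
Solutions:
 h(c) = C1/cos(c)


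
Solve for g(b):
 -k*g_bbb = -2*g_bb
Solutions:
 g(b) = C1 + C2*b + C3*exp(2*b/k)


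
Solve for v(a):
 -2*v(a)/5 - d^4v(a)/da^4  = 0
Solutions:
 v(a) = (C1*sin(10^(3/4)*a/10) + C2*cos(10^(3/4)*a/10))*exp(-10^(3/4)*a/10) + (C3*sin(10^(3/4)*a/10) + C4*cos(10^(3/4)*a/10))*exp(10^(3/4)*a/10)


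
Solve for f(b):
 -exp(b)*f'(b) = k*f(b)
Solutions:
 f(b) = C1*exp(k*exp(-b))


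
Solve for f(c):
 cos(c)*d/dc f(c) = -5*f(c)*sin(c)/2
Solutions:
 f(c) = C1*cos(c)^(5/2)


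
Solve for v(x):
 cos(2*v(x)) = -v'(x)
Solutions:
 v(x) = -asin((C1 + exp(4*x))/(C1 - exp(4*x)))/2 + pi/2
 v(x) = asin((C1 + exp(4*x))/(C1 - exp(4*x)))/2


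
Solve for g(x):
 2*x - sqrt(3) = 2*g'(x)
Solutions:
 g(x) = C1 + x^2/2 - sqrt(3)*x/2


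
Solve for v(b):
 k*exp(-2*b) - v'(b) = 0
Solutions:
 v(b) = C1 - k*exp(-2*b)/2


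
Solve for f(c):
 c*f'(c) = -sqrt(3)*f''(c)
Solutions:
 f(c) = C1 + C2*erf(sqrt(2)*3^(3/4)*c/6)


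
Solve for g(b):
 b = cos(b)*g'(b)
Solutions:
 g(b) = C1 + Integral(b/cos(b), b)


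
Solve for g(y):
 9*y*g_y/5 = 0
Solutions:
 g(y) = C1


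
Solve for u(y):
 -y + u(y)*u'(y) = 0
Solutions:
 u(y) = -sqrt(C1 + y^2)
 u(y) = sqrt(C1 + y^2)


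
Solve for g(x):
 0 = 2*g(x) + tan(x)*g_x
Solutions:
 g(x) = C1/sin(x)^2


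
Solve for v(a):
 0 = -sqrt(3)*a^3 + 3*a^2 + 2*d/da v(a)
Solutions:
 v(a) = C1 + sqrt(3)*a^4/8 - a^3/2


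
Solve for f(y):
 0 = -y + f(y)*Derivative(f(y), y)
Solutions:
 f(y) = -sqrt(C1 + y^2)
 f(y) = sqrt(C1 + y^2)


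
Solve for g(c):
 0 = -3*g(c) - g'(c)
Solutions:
 g(c) = C1*exp(-3*c)


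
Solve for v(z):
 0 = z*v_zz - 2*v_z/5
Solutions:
 v(z) = C1 + C2*z^(7/5)


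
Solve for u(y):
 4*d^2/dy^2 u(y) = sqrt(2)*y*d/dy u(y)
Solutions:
 u(y) = C1 + C2*erfi(2^(3/4)*y/4)


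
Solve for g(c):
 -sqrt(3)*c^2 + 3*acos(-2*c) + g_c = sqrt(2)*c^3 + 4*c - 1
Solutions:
 g(c) = C1 + sqrt(2)*c^4/4 + sqrt(3)*c^3/3 + 2*c^2 - 3*c*acos(-2*c) - c - 3*sqrt(1 - 4*c^2)/2


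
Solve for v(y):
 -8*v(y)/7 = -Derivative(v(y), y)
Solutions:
 v(y) = C1*exp(8*y/7)


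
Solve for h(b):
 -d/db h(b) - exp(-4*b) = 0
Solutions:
 h(b) = C1 + exp(-4*b)/4


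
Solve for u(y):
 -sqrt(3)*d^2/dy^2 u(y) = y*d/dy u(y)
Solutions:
 u(y) = C1 + C2*erf(sqrt(2)*3^(3/4)*y/6)


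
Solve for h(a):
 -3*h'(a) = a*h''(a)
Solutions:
 h(a) = C1 + C2/a^2


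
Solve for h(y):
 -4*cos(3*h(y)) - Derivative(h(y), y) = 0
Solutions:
 h(y) = -asin((C1 + exp(24*y))/(C1 - exp(24*y)))/3 + pi/3
 h(y) = asin((C1 + exp(24*y))/(C1 - exp(24*y)))/3


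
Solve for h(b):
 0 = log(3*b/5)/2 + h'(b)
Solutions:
 h(b) = C1 - b*log(b)/2 - b*log(3)/2 + b/2 + b*log(5)/2


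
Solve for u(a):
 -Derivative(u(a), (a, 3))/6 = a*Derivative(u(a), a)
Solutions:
 u(a) = C1 + Integral(C2*airyai(-6^(1/3)*a) + C3*airybi(-6^(1/3)*a), a)


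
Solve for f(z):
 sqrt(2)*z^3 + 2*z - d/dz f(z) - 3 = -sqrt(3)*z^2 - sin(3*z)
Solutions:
 f(z) = C1 + sqrt(2)*z^4/4 + sqrt(3)*z^3/3 + z^2 - 3*z - cos(3*z)/3


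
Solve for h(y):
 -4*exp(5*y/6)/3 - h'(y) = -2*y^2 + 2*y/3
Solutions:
 h(y) = C1 + 2*y^3/3 - y^2/3 - 8*exp(5*y/6)/5


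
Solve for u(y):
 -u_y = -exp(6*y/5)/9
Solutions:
 u(y) = C1 + 5*exp(6*y/5)/54


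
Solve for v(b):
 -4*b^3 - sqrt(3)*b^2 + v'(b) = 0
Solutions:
 v(b) = C1 + b^4 + sqrt(3)*b^3/3


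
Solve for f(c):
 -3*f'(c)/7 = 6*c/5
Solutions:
 f(c) = C1 - 7*c^2/5


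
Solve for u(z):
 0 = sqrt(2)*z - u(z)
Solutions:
 u(z) = sqrt(2)*z


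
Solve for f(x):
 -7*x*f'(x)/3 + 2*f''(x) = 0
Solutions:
 f(x) = C1 + C2*erfi(sqrt(21)*x/6)


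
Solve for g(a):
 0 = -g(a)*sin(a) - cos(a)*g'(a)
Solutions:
 g(a) = C1*cos(a)


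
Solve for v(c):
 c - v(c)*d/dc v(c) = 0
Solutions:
 v(c) = -sqrt(C1 + c^2)
 v(c) = sqrt(C1 + c^2)


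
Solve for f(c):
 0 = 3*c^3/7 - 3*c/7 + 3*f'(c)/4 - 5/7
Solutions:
 f(c) = C1 - c^4/7 + 2*c^2/7 + 20*c/21


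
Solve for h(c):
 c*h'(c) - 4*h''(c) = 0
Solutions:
 h(c) = C1 + C2*erfi(sqrt(2)*c/4)


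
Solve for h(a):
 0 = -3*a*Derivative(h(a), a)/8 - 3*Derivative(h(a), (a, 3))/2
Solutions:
 h(a) = C1 + Integral(C2*airyai(-2^(1/3)*a/2) + C3*airybi(-2^(1/3)*a/2), a)


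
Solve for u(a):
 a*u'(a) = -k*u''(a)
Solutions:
 u(a) = C1 + C2*sqrt(k)*erf(sqrt(2)*a*sqrt(1/k)/2)


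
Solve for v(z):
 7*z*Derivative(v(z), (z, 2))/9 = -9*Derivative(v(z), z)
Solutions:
 v(z) = C1 + C2/z^(74/7)


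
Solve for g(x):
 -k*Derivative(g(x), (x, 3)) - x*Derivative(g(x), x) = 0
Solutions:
 g(x) = C1 + Integral(C2*airyai(x*(-1/k)^(1/3)) + C3*airybi(x*(-1/k)^(1/3)), x)


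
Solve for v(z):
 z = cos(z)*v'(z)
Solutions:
 v(z) = C1 + Integral(z/cos(z), z)


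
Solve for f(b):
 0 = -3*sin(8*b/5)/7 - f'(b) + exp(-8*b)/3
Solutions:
 f(b) = C1 + 15*cos(8*b/5)/56 - exp(-8*b)/24


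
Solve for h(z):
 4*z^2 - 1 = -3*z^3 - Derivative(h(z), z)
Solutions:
 h(z) = C1 - 3*z^4/4 - 4*z^3/3 + z


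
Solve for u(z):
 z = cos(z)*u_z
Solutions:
 u(z) = C1 + Integral(z/cos(z), z)


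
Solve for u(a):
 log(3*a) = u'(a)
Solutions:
 u(a) = C1 + a*log(a) - a + a*log(3)


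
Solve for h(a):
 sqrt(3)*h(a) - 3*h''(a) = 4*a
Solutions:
 h(a) = C1*exp(-3^(3/4)*a/3) + C2*exp(3^(3/4)*a/3) + 4*sqrt(3)*a/3


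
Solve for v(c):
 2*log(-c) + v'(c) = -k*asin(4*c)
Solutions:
 v(c) = C1 - 2*c*log(-c) + 2*c - k*(c*asin(4*c) + sqrt(1 - 16*c^2)/4)


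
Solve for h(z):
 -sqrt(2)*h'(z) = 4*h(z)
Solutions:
 h(z) = C1*exp(-2*sqrt(2)*z)


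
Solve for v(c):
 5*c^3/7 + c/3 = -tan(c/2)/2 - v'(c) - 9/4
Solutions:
 v(c) = C1 - 5*c^4/28 - c^2/6 - 9*c/4 + log(cos(c/2))


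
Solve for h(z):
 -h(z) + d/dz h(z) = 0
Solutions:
 h(z) = C1*exp(z)


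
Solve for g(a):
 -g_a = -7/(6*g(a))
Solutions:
 g(a) = -sqrt(C1 + 21*a)/3
 g(a) = sqrt(C1 + 21*a)/3


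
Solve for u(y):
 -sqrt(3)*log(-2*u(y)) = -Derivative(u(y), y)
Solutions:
 -sqrt(3)*Integral(1/(log(-_y) + log(2)), (_y, u(y)))/3 = C1 - y


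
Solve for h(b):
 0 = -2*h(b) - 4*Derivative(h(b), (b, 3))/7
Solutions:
 h(b) = C3*exp(-2^(2/3)*7^(1/3)*b/2) + (C1*sin(2^(2/3)*sqrt(3)*7^(1/3)*b/4) + C2*cos(2^(2/3)*sqrt(3)*7^(1/3)*b/4))*exp(2^(2/3)*7^(1/3)*b/4)


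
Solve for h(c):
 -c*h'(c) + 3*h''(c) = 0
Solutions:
 h(c) = C1 + C2*erfi(sqrt(6)*c/6)


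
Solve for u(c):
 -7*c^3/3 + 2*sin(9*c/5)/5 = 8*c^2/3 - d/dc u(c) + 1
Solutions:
 u(c) = C1 + 7*c^4/12 + 8*c^3/9 + c + 2*cos(9*c/5)/9


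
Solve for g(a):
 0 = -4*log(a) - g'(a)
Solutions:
 g(a) = C1 - 4*a*log(a) + 4*a


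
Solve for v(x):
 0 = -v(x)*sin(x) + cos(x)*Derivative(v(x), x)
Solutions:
 v(x) = C1/cos(x)


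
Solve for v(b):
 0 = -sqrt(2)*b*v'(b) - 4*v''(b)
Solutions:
 v(b) = C1 + C2*erf(2^(3/4)*b/4)


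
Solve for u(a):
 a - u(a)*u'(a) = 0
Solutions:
 u(a) = -sqrt(C1 + a^2)
 u(a) = sqrt(C1 + a^2)


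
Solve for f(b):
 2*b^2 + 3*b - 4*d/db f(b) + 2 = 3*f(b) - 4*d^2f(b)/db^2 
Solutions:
 f(b) = C1*exp(-b/2) + C2*exp(3*b/2) + 2*b^2/3 - 7*b/9 + 94/27


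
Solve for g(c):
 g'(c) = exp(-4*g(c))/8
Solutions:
 g(c) = log(-I*(C1 + c/2)^(1/4))
 g(c) = log(I*(C1 + c/2)^(1/4))
 g(c) = log(-(C1 + c/2)^(1/4))
 g(c) = log(C1 + c/2)/4


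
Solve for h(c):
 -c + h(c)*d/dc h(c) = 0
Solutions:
 h(c) = -sqrt(C1 + c^2)
 h(c) = sqrt(C1 + c^2)


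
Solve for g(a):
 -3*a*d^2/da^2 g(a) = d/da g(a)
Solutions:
 g(a) = C1 + C2*a^(2/3)


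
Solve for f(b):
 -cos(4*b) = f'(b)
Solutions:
 f(b) = C1 - sin(4*b)/4


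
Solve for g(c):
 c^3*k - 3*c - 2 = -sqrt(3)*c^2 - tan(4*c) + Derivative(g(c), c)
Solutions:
 g(c) = C1 + c^4*k/4 + sqrt(3)*c^3/3 - 3*c^2/2 - 2*c - log(cos(4*c))/4


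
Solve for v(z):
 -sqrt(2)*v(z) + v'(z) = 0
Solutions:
 v(z) = C1*exp(sqrt(2)*z)


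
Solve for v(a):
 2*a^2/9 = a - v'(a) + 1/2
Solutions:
 v(a) = C1 - 2*a^3/27 + a^2/2 + a/2


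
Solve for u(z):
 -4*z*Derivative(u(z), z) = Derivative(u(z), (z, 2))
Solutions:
 u(z) = C1 + C2*erf(sqrt(2)*z)


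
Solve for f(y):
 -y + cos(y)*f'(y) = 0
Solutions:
 f(y) = C1 + Integral(y/cos(y), y)


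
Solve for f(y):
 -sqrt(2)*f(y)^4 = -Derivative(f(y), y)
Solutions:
 f(y) = (-1/(C1 + 3*sqrt(2)*y))^(1/3)
 f(y) = (-1/(C1 + sqrt(2)*y))^(1/3)*(-3^(2/3) - 3*3^(1/6)*I)/6
 f(y) = (-1/(C1 + sqrt(2)*y))^(1/3)*(-3^(2/3) + 3*3^(1/6)*I)/6


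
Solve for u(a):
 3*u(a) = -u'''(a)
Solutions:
 u(a) = C3*exp(-3^(1/3)*a) + (C1*sin(3^(5/6)*a/2) + C2*cos(3^(5/6)*a/2))*exp(3^(1/3)*a/2)


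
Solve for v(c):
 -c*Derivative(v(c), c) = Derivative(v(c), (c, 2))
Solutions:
 v(c) = C1 + C2*erf(sqrt(2)*c/2)


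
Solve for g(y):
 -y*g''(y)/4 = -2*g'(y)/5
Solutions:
 g(y) = C1 + C2*y^(13/5)


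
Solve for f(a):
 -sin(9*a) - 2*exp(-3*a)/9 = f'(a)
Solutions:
 f(a) = C1 + cos(9*a)/9 + 2*exp(-3*a)/27


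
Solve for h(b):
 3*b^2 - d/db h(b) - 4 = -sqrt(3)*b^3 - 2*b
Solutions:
 h(b) = C1 + sqrt(3)*b^4/4 + b^3 + b^2 - 4*b


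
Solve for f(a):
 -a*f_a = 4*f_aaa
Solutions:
 f(a) = C1 + Integral(C2*airyai(-2^(1/3)*a/2) + C3*airybi(-2^(1/3)*a/2), a)


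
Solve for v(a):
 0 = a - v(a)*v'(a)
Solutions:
 v(a) = -sqrt(C1 + a^2)
 v(a) = sqrt(C1 + a^2)


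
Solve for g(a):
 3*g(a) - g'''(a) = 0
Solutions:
 g(a) = C3*exp(3^(1/3)*a) + (C1*sin(3^(5/6)*a/2) + C2*cos(3^(5/6)*a/2))*exp(-3^(1/3)*a/2)


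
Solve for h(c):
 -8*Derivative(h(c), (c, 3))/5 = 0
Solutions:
 h(c) = C1 + C2*c + C3*c^2


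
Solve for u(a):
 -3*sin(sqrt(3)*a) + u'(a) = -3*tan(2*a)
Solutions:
 u(a) = C1 + 3*log(cos(2*a))/2 - sqrt(3)*cos(sqrt(3)*a)


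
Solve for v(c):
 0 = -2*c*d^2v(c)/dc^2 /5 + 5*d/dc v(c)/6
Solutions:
 v(c) = C1 + C2*c^(37/12)


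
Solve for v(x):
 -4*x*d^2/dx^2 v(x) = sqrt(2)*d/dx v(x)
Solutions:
 v(x) = C1 + C2*x^(1 - sqrt(2)/4)


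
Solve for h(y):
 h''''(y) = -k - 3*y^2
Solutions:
 h(y) = C1 + C2*y + C3*y^2 + C4*y^3 - k*y^4/24 - y^6/120


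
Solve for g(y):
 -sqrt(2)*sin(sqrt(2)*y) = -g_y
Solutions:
 g(y) = C1 - cos(sqrt(2)*y)


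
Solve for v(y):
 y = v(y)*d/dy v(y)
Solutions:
 v(y) = -sqrt(C1 + y^2)
 v(y) = sqrt(C1 + y^2)


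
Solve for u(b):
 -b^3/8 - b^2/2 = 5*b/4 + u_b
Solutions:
 u(b) = C1 - b^4/32 - b^3/6 - 5*b^2/8


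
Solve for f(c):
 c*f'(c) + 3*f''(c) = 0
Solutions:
 f(c) = C1 + C2*erf(sqrt(6)*c/6)


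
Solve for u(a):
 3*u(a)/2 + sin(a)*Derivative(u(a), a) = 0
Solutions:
 u(a) = C1*(cos(a) + 1)^(3/4)/(cos(a) - 1)^(3/4)


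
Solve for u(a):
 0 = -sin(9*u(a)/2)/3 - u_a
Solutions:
 u(a) = -2*acos((-C1 - exp(3*a))/(C1 - exp(3*a)))/9 + 4*pi/9
 u(a) = 2*acos((-C1 - exp(3*a))/(C1 - exp(3*a)))/9


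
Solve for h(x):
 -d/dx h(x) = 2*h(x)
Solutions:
 h(x) = C1*exp(-2*x)


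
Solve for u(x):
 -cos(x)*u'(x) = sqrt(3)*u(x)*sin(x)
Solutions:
 u(x) = C1*cos(x)^(sqrt(3))


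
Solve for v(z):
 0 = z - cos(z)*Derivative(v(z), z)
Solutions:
 v(z) = C1 + Integral(z/cos(z), z)


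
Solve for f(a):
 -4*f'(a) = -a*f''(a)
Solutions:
 f(a) = C1 + C2*a^5


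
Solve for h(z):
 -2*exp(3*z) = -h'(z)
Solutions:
 h(z) = C1 + 2*exp(3*z)/3


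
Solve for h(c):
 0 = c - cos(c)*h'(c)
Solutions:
 h(c) = C1 + Integral(c/cos(c), c)


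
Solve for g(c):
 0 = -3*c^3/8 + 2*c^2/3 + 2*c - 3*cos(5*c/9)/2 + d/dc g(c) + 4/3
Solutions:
 g(c) = C1 + 3*c^4/32 - 2*c^3/9 - c^2 - 4*c/3 + 27*sin(5*c/9)/10


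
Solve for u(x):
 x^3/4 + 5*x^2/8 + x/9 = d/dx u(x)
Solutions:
 u(x) = C1 + x^4/16 + 5*x^3/24 + x^2/18


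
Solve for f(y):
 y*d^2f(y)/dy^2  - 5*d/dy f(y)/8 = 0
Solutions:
 f(y) = C1 + C2*y^(13/8)


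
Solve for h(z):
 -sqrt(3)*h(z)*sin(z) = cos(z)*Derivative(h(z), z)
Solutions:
 h(z) = C1*cos(z)^(sqrt(3))


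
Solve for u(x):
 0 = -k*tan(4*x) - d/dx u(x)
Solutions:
 u(x) = C1 + k*log(cos(4*x))/4


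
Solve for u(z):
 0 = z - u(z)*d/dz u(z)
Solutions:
 u(z) = -sqrt(C1 + z^2)
 u(z) = sqrt(C1 + z^2)


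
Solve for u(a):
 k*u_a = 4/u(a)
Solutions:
 u(a) = -sqrt(C1 + 8*a/k)
 u(a) = sqrt(C1 + 8*a/k)


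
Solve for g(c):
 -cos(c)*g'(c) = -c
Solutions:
 g(c) = C1 + Integral(c/cos(c), c)


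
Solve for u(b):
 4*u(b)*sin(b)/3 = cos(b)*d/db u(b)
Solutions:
 u(b) = C1/cos(b)^(4/3)


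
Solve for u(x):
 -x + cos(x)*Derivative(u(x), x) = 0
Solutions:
 u(x) = C1 + Integral(x/cos(x), x)


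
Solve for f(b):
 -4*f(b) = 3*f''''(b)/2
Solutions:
 f(b) = (C1*sin(2^(1/4)*3^(3/4)*b/3) + C2*cos(2^(1/4)*3^(3/4)*b/3))*exp(-2^(1/4)*3^(3/4)*b/3) + (C3*sin(2^(1/4)*3^(3/4)*b/3) + C4*cos(2^(1/4)*3^(3/4)*b/3))*exp(2^(1/4)*3^(3/4)*b/3)


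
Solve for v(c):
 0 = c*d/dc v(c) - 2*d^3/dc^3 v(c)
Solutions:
 v(c) = C1 + Integral(C2*airyai(2^(2/3)*c/2) + C3*airybi(2^(2/3)*c/2), c)


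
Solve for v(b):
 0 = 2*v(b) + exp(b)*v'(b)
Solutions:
 v(b) = C1*exp(2*exp(-b))


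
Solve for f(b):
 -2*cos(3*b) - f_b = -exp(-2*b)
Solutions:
 f(b) = C1 - 2*sin(3*b)/3 - exp(-2*b)/2


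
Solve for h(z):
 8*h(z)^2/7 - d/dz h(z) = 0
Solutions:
 h(z) = -7/(C1 + 8*z)


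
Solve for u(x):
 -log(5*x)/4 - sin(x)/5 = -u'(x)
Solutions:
 u(x) = C1 + x*log(x)/4 - x/4 + x*log(5)/4 - cos(x)/5


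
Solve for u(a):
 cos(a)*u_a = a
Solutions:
 u(a) = C1 + Integral(a/cos(a), a)


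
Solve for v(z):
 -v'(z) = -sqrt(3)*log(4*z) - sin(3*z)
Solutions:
 v(z) = C1 + sqrt(3)*z*(log(z) - 1) + 2*sqrt(3)*z*log(2) - cos(3*z)/3


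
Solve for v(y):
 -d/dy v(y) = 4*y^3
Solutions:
 v(y) = C1 - y^4


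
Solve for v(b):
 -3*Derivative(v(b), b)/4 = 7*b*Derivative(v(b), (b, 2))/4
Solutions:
 v(b) = C1 + C2*b^(4/7)


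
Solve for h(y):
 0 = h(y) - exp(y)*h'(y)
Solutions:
 h(y) = C1*exp(-exp(-y))


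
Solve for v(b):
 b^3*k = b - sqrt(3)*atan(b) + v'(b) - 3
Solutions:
 v(b) = C1 + b^4*k/4 - b^2/2 + 3*b + sqrt(3)*(b*atan(b) - log(b^2 + 1)/2)


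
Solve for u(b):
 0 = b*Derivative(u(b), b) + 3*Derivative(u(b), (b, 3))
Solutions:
 u(b) = C1 + Integral(C2*airyai(-3^(2/3)*b/3) + C3*airybi(-3^(2/3)*b/3), b)


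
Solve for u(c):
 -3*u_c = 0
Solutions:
 u(c) = C1


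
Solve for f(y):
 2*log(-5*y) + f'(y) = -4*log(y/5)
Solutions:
 f(y) = C1 - 6*y*log(y) + 2*y*(log(5) + 3 - I*pi)


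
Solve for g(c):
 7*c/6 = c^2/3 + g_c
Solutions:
 g(c) = C1 - c^3/9 + 7*c^2/12


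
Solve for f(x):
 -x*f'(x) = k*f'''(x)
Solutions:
 f(x) = C1 + Integral(C2*airyai(x*(-1/k)^(1/3)) + C3*airybi(x*(-1/k)^(1/3)), x)


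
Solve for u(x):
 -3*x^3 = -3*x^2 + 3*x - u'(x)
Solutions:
 u(x) = C1 + 3*x^4/4 - x^3 + 3*x^2/2


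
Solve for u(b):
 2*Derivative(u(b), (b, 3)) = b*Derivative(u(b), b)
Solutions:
 u(b) = C1 + Integral(C2*airyai(2^(2/3)*b/2) + C3*airybi(2^(2/3)*b/2), b)


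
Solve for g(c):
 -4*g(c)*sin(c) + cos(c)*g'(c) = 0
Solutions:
 g(c) = C1/cos(c)^4


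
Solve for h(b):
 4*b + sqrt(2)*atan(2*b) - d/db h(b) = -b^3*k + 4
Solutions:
 h(b) = C1 + b^4*k/4 + 2*b^2 - 4*b + sqrt(2)*(b*atan(2*b) - log(4*b^2 + 1)/4)


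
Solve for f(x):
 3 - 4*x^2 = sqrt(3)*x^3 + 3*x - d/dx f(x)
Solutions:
 f(x) = C1 + sqrt(3)*x^4/4 + 4*x^3/3 + 3*x^2/2 - 3*x


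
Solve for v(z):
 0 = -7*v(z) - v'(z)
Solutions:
 v(z) = C1*exp(-7*z)


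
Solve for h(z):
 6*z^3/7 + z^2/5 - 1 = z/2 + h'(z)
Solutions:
 h(z) = C1 + 3*z^4/14 + z^3/15 - z^2/4 - z


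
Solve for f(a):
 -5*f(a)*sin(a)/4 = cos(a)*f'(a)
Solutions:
 f(a) = C1*cos(a)^(5/4)


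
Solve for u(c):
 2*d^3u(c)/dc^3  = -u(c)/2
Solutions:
 u(c) = C3*exp(-2^(1/3)*c/2) + (C1*sin(2^(1/3)*sqrt(3)*c/4) + C2*cos(2^(1/3)*sqrt(3)*c/4))*exp(2^(1/3)*c/4)


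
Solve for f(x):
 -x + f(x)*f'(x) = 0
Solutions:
 f(x) = -sqrt(C1 + x^2)
 f(x) = sqrt(C1 + x^2)


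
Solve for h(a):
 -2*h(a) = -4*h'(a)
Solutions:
 h(a) = C1*exp(a/2)


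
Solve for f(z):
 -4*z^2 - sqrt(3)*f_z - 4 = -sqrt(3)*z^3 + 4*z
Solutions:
 f(z) = C1 + z^4/4 - 4*sqrt(3)*z^3/9 - 2*sqrt(3)*z^2/3 - 4*sqrt(3)*z/3


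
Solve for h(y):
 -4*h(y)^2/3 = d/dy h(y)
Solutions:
 h(y) = 3/(C1 + 4*y)


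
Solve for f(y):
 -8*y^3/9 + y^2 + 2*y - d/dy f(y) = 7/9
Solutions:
 f(y) = C1 - 2*y^4/9 + y^3/3 + y^2 - 7*y/9


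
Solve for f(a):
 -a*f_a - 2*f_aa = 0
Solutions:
 f(a) = C1 + C2*erf(a/2)


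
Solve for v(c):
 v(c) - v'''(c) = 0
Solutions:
 v(c) = C3*exp(c) + (C1*sin(sqrt(3)*c/2) + C2*cos(sqrt(3)*c/2))*exp(-c/2)


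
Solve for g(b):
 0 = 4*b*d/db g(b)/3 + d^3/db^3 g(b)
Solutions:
 g(b) = C1 + Integral(C2*airyai(-6^(2/3)*b/3) + C3*airybi(-6^(2/3)*b/3), b)


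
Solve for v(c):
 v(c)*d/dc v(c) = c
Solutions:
 v(c) = -sqrt(C1 + c^2)
 v(c) = sqrt(C1 + c^2)


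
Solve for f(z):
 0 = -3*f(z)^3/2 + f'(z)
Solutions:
 f(z) = -sqrt(-1/(C1 + 3*z))
 f(z) = sqrt(-1/(C1 + 3*z))


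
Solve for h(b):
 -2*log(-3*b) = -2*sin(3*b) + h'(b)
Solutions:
 h(b) = C1 - 2*b*log(-b) - 2*b*log(3) + 2*b - 2*cos(3*b)/3


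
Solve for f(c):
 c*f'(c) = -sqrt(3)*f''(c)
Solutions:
 f(c) = C1 + C2*erf(sqrt(2)*3^(3/4)*c/6)


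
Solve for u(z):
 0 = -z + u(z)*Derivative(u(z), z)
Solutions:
 u(z) = -sqrt(C1 + z^2)
 u(z) = sqrt(C1 + z^2)
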